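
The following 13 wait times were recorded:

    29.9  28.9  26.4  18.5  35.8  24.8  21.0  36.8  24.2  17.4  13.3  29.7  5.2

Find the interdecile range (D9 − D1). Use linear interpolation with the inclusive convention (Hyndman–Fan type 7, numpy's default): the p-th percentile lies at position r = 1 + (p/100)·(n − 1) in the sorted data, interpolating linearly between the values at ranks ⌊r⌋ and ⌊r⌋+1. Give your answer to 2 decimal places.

Sorted: 5.2, 13.3, 17.4, 18.5, 21.0, 24.2, 24.8, 26.4, 28.9, 29.7, 29.9, 35.8, 36.8.
n = 13.
P10: r = 2.2; ranks 2–3 are 13.3, 17.4; interpolating gives 14.12.
P90: r = 11.8; ranks 11–12 are 29.9, 35.8; interpolating gives 34.62.
Difference: 34.62 − 14.12 = 20.5.

20.50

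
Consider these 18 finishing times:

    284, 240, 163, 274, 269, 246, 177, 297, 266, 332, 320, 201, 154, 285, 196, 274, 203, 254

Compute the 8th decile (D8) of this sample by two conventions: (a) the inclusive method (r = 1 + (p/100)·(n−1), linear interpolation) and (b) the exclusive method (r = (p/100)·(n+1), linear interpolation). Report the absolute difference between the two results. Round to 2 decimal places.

2.80

Sorted: 154, 163, 177, 196, 201, 203, 240, 246, 254, 266, 269, 274, 274, 284, 285, 297, 320, 332.
n = 18.
(a) r = 14.6; between ranks 14 (284) and 15 (285): 284.6.
(b) r = 15.2; between ranks 15 (285) and 16 (297): 287.4.
|284.6 − 287.4| = 2.8.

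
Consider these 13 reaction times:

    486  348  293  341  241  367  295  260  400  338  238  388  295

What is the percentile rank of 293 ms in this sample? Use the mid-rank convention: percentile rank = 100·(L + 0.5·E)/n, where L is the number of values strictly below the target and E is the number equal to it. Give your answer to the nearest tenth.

Sorted: 238, 241, 260, 293, 295, 295, 338, 341, 348, 367, 388, 400, 486.
Count below 293: L = 3; count equal: E = 1; n = 13.
Percentile rank = 100·(3 + 0.5·1)/13 = 100·3.5/13 = 26.92.

26.9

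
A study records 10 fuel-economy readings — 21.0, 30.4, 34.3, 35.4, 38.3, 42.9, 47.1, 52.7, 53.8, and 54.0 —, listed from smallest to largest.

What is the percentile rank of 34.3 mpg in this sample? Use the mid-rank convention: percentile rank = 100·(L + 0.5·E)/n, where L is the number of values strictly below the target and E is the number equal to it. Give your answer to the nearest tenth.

Count below 34.3: L = 2; count equal: E = 1; n = 10.
Percentile rank = 100·(2 + 0.5·1)/10 = 100·2.5/10 = 25.

25.0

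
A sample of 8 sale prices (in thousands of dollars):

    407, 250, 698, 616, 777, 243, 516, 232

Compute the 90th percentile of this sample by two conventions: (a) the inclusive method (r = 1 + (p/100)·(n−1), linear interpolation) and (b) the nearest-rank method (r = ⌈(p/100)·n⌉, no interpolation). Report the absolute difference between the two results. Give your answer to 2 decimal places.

Sorted: 232, 243, 250, 407, 516, 616, 698, 777.
n = 8.
(a) r = 7.3; between ranks 7 (698) and 8 (777): 721.7.
(b) the nearest-rank method: rank 8 → 777.
|721.7 − 777| = 55.3.

55.30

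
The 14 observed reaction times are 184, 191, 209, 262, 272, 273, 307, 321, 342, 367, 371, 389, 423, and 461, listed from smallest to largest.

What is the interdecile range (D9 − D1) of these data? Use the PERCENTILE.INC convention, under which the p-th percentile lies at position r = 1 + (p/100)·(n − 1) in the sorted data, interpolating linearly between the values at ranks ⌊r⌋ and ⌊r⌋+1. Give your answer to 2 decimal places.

n = 14.
P10: r = 2.3; ranks 2–3 are 191, 209; interpolating gives 196.4.
P90: r = 12.7; ranks 12–13 are 389, 423; interpolating gives 412.8.
Difference: 412.8 − 196.4 = 216.4.

216.40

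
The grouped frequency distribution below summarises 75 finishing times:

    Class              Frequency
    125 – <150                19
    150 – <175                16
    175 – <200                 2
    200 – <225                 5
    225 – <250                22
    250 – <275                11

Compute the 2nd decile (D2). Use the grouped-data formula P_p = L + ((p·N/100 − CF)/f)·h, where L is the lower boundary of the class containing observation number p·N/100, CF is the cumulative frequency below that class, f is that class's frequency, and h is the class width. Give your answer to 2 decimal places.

144.74

N = 75; target position k = 20/100 · 75 = 15.
Cumulative frequencies: 19, 35, 37, 42, 64, 75.
Observation 15 falls in the class 125 – <150.
L = 125, CF = 0, f = 19, h = 25.
P20 = 125 + ((15 − 0)/19)·25 = 125 + 19.7368 = 144.737.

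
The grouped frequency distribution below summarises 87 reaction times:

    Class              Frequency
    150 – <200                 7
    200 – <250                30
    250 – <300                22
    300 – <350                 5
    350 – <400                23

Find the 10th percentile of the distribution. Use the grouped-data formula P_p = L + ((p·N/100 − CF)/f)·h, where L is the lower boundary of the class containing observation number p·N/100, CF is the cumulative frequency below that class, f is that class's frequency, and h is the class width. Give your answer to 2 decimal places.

N = 87; target position k = 10/100 · 87 = 8.7.
Cumulative frequencies: 7, 37, 59, 64, 87.
Observation 8.7 falls in the class 200 – <250.
L = 200, CF = 7, f = 30, h = 50.
P10 = 200 + ((8.7 − 7)/30)·50 = 200 + 2.83333 = 202.833.

202.83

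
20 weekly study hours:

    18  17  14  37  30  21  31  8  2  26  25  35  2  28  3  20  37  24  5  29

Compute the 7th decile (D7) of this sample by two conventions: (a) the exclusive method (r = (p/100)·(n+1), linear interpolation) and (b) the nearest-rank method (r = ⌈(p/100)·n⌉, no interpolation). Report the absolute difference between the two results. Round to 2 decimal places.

0.70

Sorted: 2, 2, 3, 5, 8, 14, 17, 18, 20, 21, 24, 25, 26, 28, 29, 30, 31, 35, 37, 37.
n = 20.
(a) r = 14.7; between ranks 14 (28) and 15 (29): 28.7.
(b) the nearest-rank method: rank 14 → 28.
|28.7 − 28| = 0.7.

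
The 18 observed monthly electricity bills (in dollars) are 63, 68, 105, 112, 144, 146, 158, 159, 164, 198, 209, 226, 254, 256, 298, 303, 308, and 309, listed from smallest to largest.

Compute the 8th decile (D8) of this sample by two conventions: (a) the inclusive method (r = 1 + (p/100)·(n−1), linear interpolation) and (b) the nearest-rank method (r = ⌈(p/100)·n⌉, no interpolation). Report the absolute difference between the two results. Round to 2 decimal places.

n = 18.
(a) r = 14.6; between ranks 14 (256) and 15 (298): 281.2.
(b) the nearest-rank method: rank 15 → 298.
|281.2 − 298| = 16.8.

16.80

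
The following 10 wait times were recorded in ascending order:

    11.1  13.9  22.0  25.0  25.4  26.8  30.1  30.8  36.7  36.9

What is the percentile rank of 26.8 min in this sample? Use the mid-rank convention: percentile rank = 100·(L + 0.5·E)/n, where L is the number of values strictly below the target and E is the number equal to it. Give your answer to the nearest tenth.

Count below 26.8: L = 5; count equal: E = 1; n = 10.
Percentile rank = 100·(5 + 0.5·1)/10 = 100·5.5/10 = 55.

55.0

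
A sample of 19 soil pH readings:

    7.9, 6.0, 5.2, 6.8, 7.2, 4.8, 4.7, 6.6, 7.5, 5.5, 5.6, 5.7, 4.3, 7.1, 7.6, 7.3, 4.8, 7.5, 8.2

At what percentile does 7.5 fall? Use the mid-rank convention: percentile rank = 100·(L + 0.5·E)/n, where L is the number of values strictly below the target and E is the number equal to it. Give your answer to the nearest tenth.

78.9

Sorted: 4.3, 4.7, 4.8, 4.8, 5.2, 5.5, 5.6, 5.7, 6.0, 6.6, 6.8, 7.1, 7.2, 7.3, 7.5, 7.5, 7.6, 7.9, 8.2.
Count below 7.5: L = 14; count equal: E = 2; n = 19.
Percentile rank = 100·(14 + 0.5·2)/19 = 100·15/19 = 78.95.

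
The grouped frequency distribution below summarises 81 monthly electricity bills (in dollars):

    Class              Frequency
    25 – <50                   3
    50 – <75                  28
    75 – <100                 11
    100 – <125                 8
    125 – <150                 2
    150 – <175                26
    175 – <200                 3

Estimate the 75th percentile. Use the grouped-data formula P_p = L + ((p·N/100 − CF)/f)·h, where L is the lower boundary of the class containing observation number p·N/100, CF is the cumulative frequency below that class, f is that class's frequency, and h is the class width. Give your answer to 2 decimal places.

N = 81; target position k = 75/100 · 81 = 60.75.
Cumulative frequencies: 3, 31, 42, 50, 52, 78, 81.
Observation 60.75 falls in the class 150 – <175.
L = 150, CF = 52, f = 26, h = 25.
P75 = 150 + ((60.75 − 52)/26)·25 = 150 + 8.41346 = 158.413.

158.41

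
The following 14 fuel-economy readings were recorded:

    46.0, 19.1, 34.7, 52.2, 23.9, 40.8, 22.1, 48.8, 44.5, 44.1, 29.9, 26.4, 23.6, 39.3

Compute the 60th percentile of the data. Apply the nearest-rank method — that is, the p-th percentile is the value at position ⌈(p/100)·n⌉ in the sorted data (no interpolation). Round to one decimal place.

40.8

Sorted: 19.1, 22.1, 23.6, 23.9, 26.4, 29.9, 34.7, 39.3, 40.8, 44.1, 44.5, 46.0, 48.8, 52.2.
n = 14.
Position = ⌈60/100 · 14⌉ = ⌈8.4⌉ = 9.
The value at rank 9 is 40.8.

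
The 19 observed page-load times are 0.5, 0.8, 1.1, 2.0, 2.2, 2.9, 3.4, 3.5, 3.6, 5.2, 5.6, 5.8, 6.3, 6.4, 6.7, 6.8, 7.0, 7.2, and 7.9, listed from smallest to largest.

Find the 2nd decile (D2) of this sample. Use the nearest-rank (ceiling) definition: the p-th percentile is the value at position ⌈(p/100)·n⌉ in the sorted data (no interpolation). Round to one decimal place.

n = 19.
Position = ⌈20/100 · 19⌉ = ⌈3.8⌉ = 4.
The value at rank 4 is 2.0.

2.0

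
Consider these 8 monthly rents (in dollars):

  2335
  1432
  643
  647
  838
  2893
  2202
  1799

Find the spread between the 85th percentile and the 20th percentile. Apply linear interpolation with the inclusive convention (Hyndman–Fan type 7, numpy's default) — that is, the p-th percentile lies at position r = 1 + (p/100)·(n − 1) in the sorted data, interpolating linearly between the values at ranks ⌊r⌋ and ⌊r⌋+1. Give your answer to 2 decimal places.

Sorted: 643, 647, 838, 1432, 1799, 2202, 2335, 2893.
n = 8.
P20: r = 2.4; ranks 2–3 are 647, 838; interpolating gives 723.4.
P85: r = 6.95; ranks 6–7 are 2202, 2335; interpolating gives 2328.35.
Difference: 2328.35 − 723.4 = 1604.95.

1604.95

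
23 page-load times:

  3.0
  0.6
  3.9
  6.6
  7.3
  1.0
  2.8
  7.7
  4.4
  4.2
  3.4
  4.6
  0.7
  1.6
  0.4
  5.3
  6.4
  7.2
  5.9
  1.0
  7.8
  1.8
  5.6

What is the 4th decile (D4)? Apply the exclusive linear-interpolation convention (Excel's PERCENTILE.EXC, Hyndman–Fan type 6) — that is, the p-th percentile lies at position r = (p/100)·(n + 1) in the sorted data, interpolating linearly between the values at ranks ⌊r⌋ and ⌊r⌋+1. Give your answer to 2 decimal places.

3.24

Sorted: 0.4, 0.6, 0.7, 1.0, 1.0, 1.6, 1.8, 2.8, 3.0, 3.4, 3.9, 4.2, 4.4, 4.6, 5.3, 5.6, 5.9, 6.4, 6.6, 7.2, 7.3, 7.7, 7.8.
n = 23.
r = (40/100)·(23 + 1) = 9.6.
Rank 9 is 3.0 and rank 10 is 3.4.
Interpolate: 3.0 + 0.6·(3.4 − 3.0) = 3.0 + 0.6·0.4 = 3.24.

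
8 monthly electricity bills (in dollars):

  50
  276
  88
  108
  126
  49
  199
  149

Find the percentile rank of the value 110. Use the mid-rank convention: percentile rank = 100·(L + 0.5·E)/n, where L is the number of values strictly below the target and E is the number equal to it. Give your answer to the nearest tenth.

Sorted: 49, 50, 88, 108, 126, 149, 199, 276.
Count below 110: L = 4; count equal: E = 0; n = 8.
Percentile rank = 100·(4 + 0.5·0)/8 = 100·4/8 = 50.

50.0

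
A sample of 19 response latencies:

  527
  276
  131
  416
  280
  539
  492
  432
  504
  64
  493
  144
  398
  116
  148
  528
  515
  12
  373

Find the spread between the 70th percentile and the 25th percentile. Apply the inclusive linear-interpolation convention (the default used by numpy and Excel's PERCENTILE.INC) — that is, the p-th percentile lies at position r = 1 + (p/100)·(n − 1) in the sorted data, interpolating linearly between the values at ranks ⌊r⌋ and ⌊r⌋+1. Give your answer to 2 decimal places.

346.60

Sorted: 12, 64, 116, 131, 144, 148, 276, 280, 373, 398, 416, 432, 492, 493, 504, 515, 527, 528, 539.
n = 19.
P25: r = 5.5; ranks 5–6 are 144, 148; interpolating gives 146.
P70: r = 13.6; ranks 13–14 are 492, 493; interpolating gives 492.6.
Difference: 492.6 − 146 = 346.6.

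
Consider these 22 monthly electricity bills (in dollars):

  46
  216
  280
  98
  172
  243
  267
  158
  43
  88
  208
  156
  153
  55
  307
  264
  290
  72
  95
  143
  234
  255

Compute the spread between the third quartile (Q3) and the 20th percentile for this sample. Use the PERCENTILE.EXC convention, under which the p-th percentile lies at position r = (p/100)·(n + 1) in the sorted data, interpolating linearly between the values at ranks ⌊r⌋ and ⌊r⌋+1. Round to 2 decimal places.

Sorted: 43, 46, 55, 72, 88, 95, 98, 143, 153, 156, 158, 172, 208, 216, 234, 243, 255, 264, 267, 280, 290, 307.
n = 22.
P20: r = 4.6; ranks 4–5 are 72, 88; interpolating gives 81.6.
P75: r = 17.25; ranks 17–18 are 255, 264; interpolating gives 257.25.
Difference: 257.25 − 81.6 = 175.65.

175.65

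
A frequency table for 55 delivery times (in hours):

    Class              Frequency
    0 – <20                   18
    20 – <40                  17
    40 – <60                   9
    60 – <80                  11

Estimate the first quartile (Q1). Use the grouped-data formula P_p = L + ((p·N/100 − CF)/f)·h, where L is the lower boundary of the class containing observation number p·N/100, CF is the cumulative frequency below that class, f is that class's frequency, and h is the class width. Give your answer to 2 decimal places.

N = 55; target position k = 25/100 · 55 = 13.75.
Cumulative frequencies: 18, 35, 44, 55.
Observation 13.75 falls in the class 0 – <20.
L = 0, CF = 0, f = 18, h = 20.
P25 = 0 + ((13.75 − 0)/18)·20 = 0 + 15.2778 = 15.2778.

15.28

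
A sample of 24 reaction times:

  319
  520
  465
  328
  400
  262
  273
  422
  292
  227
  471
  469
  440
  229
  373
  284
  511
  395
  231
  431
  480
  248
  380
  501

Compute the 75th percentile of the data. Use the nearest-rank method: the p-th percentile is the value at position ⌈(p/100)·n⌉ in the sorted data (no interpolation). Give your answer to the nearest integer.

Sorted: 227, 229, 231, 248, 262, 273, 284, 292, 319, 328, 373, 380, 395, 400, 422, 431, 440, 465, 469, 471, 480, 501, 511, 520.
n = 24.
Position = ⌈75/100 · 24⌉ = ⌈18⌉ = 18.
The value at rank 18 is 465.

465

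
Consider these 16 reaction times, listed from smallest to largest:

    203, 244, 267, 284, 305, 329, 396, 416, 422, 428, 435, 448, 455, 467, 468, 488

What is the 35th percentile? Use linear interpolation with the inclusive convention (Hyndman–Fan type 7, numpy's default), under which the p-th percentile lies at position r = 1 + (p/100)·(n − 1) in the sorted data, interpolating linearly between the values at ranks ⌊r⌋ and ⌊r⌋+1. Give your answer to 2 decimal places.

345.75

n = 16.
r = 1 + (35/100)·(16 − 1) = 1 + 5.25 = 6.25.
Rank 6 is 329 and rank 7 is 396.
Interpolate: 329 + 0.25·(396 − 329) = 329 + 0.25·67 = 345.75.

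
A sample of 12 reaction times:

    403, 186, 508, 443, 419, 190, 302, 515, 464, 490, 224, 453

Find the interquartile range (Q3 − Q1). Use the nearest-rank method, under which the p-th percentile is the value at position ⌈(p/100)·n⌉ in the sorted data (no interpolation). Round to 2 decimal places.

240.00

Sorted: 186, 190, 224, 302, 403, 419, 443, 453, 464, 490, 508, 515.
n = 12.
P25: rank ⌈25/100·12⌉ = 3 → 224.
P75: rank ⌈75/100·12⌉ = 9 → 464.
Difference: 464 − 224 = 240.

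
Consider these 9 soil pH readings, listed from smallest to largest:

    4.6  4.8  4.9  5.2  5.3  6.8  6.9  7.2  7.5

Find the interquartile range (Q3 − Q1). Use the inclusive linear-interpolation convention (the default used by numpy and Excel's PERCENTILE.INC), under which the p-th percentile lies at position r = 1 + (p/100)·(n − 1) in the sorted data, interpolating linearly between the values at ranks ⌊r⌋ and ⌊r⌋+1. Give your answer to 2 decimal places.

2.00

n = 9.
P25: r = 3 (integer) → 4.9.
P75: r = 7 (integer) → 6.9.
Difference: 6.9 − 4.9 = 2.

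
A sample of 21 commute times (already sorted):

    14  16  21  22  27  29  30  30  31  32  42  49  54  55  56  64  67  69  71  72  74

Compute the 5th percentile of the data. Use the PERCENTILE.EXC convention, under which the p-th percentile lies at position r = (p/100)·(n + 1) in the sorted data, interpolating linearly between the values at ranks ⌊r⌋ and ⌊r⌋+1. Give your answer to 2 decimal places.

n = 21.
r = (5/100)·(21 + 1) = 1.1.
Rank 1 is 14 and rank 2 is 16.
Interpolate: 14 + 0.1·(16 − 14) = 14 + 0.1·2 = 14.2.

14.20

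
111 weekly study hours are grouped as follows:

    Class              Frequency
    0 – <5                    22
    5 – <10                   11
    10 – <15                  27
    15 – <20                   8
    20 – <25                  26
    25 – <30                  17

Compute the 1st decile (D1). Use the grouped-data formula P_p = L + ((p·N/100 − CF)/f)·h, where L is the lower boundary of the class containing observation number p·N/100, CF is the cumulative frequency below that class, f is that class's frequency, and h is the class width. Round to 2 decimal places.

N = 111; target position k = 10/100 · 111 = 11.1.
Cumulative frequencies: 22, 33, 60, 68, 94, 111.
Observation 11.1 falls in the class 0 – <5.
L = 0, CF = 0, f = 22, h = 5.
P10 = 0 + ((11.1 − 0)/22)·5 = 0 + 2.52273 = 2.52273.

2.52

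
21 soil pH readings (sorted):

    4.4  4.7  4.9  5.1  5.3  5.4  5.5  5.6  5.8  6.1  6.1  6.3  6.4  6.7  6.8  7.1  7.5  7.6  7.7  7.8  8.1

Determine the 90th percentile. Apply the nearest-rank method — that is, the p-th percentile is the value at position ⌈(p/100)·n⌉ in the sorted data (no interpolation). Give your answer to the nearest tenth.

7.7

n = 21.
Position = ⌈90/100 · 21⌉ = ⌈18.9⌉ = 19.
The value at rank 19 is 7.7.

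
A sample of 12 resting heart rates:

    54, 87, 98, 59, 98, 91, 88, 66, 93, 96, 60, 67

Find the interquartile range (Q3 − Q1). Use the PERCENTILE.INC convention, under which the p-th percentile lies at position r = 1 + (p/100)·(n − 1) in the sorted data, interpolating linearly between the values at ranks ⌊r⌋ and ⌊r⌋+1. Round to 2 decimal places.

29.25

Sorted: 54, 59, 60, 66, 67, 87, 88, 91, 93, 96, 98, 98.
n = 12.
P25: r = 3.75; ranks 3–4 are 60, 66; interpolating gives 64.5.
P75: r = 9.25; ranks 9–10 are 93, 96; interpolating gives 93.75.
Difference: 93.75 − 64.5 = 29.25.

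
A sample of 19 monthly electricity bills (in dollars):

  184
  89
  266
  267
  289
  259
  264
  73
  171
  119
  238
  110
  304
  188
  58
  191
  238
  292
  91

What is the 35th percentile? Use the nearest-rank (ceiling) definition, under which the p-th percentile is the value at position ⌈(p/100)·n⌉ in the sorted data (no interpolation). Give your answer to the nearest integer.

171

Sorted: 58, 73, 89, 91, 110, 119, 171, 184, 188, 191, 238, 238, 259, 264, 266, 267, 289, 292, 304.
n = 19.
Position = ⌈35/100 · 19⌉ = ⌈6.65⌉ = 7.
The value at rank 7 is 171.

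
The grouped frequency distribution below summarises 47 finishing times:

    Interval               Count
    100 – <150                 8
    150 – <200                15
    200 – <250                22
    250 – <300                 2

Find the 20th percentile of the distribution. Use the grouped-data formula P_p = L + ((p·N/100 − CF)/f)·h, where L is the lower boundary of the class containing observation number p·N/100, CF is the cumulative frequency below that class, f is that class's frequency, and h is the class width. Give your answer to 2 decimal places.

154.67

N = 47; target position k = 20/100 · 47 = 9.4.
Cumulative frequencies: 8, 23, 45, 47.
Observation 9.4 falls in the class 150 – <200.
L = 150, CF = 8, f = 15, h = 50.
P20 = 150 + ((9.4 − 8)/15)·50 = 150 + 4.66667 = 154.667.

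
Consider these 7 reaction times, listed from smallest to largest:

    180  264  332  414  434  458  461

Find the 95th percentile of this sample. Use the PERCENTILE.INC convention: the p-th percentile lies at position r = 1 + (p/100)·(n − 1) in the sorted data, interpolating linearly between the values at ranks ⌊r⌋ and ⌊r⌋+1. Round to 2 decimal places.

460.10

n = 7.
r = 1 + (95/100)·(7 − 1) = 1 + 5.7 = 6.7.
Rank 6 is 458 and rank 7 is 461.
Interpolate: 458 + 0.7·(461 − 458) = 458 + 0.7·3 = 460.1.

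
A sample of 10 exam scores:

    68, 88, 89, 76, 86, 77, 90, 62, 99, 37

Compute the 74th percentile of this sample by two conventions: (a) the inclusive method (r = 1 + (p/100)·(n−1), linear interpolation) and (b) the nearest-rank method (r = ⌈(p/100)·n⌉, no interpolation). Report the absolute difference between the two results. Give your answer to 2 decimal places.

Sorted: 37, 62, 68, 76, 77, 86, 88, 89, 90, 99.
n = 10.
(a) r = 7.66; between ranks 7 (88) and 8 (89): 88.66.
(b) the nearest-rank method: rank 8 → 89.
|88.66 − 89| = 0.34.

0.34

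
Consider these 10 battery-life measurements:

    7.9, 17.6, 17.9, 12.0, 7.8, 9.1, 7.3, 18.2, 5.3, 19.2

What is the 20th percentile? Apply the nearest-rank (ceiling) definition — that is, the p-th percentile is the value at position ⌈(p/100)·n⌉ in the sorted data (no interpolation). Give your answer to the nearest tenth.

7.3

Sorted: 5.3, 7.3, 7.8, 7.9, 9.1, 12.0, 17.6, 17.9, 18.2, 19.2.
n = 10.
Position = ⌈20/100 · 10⌉ = ⌈2⌉ = 2.
The value at rank 2 is 7.3.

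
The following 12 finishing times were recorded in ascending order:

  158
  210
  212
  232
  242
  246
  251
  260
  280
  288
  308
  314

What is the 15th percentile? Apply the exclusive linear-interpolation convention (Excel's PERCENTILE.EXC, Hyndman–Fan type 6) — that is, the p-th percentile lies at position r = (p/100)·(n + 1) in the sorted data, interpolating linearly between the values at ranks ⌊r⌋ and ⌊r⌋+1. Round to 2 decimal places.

n = 12.
r = (15/100)·(12 + 1) = 1.95.
Rank 1 is 158 and rank 2 is 210.
Interpolate: 158 + 0.95·(210 − 158) = 158 + 0.95·52 = 207.4.

207.40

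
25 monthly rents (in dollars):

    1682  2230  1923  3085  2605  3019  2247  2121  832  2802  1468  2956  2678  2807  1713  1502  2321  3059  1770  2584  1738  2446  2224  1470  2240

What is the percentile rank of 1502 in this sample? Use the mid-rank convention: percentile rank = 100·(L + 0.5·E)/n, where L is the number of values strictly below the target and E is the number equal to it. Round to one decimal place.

Sorted: 832, 1468, 1470, 1502, 1682, 1713, 1738, 1770, 1923, 2121, 2224, 2230, 2240, 2247, 2321, 2446, 2584, 2605, 2678, 2802, 2807, 2956, 3019, 3059, 3085.
Count below 1502: L = 3; count equal: E = 1; n = 25.
Percentile rank = 100·(3 + 0.5·1)/25 = 100·3.5/25 = 14.

14.0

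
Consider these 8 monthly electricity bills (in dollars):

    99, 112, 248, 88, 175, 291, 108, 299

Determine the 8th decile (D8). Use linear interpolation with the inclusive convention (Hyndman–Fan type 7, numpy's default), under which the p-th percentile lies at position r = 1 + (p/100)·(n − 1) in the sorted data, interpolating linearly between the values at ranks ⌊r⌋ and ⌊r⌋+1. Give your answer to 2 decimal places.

273.80

Sorted: 88, 99, 108, 112, 175, 248, 291, 299.
n = 8.
r = 1 + (80/100)·(8 − 1) = 1 + 5.6 = 6.6.
Rank 6 is 248 and rank 7 is 291.
Interpolate: 248 + 0.6·(291 − 248) = 248 + 0.6·43 = 273.8.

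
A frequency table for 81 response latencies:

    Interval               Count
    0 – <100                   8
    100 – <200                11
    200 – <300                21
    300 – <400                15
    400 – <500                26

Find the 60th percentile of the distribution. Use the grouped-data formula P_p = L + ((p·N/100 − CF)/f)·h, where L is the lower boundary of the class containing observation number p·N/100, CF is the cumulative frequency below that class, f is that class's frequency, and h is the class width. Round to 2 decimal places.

357.33

N = 81; target position k = 60/100 · 81 = 48.6.
Cumulative frequencies: 8, 19, 40, 55, 81.
Observation 48.6 falls in the class 300 – <400.
L = 300, CF = 40, f = 15, h = 100.
P60 = 300 + ((48.6 − 40)/15)·100 = 300 + 57.3333 = 357.333.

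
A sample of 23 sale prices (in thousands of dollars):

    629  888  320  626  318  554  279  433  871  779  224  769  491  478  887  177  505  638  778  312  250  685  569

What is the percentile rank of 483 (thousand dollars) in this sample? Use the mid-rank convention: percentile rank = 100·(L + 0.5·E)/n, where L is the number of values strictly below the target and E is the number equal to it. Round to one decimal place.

Sorted: 177, 224, 250, 279, 312, 318, 320, 433, 478, 491, 505, 554, 569, 626, 629, 638, 685, 769, 778, 779, 871, 887, 888.
Count below 483: L = 9; count equal: E = 0; n = 23.
Percentile rank = 100·(9 + 0.5·0)/23 = 100·9/23 = 39.13.

39.1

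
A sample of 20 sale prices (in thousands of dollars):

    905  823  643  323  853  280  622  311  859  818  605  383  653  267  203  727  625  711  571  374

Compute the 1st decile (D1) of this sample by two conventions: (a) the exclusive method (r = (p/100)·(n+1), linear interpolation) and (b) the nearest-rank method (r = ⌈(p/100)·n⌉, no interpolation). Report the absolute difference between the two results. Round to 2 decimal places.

1.30

Sorted: 203, 267, 280, 311, 323, 374, 383, 571, 605, 622, 625, 643, 653, 711, 727, 818, 823, 853, 859, 905.
n = 20.
(a) r = 2.1; between ranks 2 (267) and 3 (280): 268.3.
(b) the nearest-rank method: rank 2 → 267.
|268.3 − 267| = 1.3.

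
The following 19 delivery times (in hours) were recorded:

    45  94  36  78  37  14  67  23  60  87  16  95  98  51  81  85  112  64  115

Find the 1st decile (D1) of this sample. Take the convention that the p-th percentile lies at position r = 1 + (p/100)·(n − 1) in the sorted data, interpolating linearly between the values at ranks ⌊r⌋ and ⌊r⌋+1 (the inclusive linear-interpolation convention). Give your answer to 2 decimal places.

21.60

Sorted: 14, 16, 23, 36, 37, 45, 51, 60, 64, 67, 78, 81, 85, 87, 94, 95, 98, 112, 115.
n = 19.
r = 1 + (10/100)·(19 − 1) = 1 + 1.8 = 2.8.
Rank 2 is 16 and rank 3 is 23.
Interpolate: 16 + 0.8·(23 − 16) = 16 + 0.8·7 = 21.6.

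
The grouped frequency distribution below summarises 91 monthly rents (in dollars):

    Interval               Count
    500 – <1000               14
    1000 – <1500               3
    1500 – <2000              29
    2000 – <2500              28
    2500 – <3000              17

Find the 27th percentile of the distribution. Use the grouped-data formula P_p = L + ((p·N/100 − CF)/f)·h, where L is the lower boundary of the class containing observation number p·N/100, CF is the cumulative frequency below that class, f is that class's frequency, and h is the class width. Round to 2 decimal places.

N = 91; target position k = 27/100 · 91 = 24.57.
Cumulative frequencies: 14, 17, 46, 74, 91.
Observation 24.57 falls in the class 1500 – <2000.
L = 1500, CF = 17, f = 29, h = 500.
P27 = 1500 + ((24.57 − 17)/29)·500 = 1500 + 130.517 = 1630.52.

1630.52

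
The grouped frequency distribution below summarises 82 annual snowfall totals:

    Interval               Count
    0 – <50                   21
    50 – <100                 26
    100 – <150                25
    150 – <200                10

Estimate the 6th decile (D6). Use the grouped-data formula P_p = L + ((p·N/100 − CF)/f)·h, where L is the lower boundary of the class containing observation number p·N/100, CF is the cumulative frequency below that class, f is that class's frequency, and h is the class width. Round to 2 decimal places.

104.40

N = 82; target position k = 60/100 · 82 = 49.2.
Cumulative frequencies: 21, 47, 72, 82.
Observation 49.2 falls in the class 100 – <150.
L = 100, CF = 47, f = 25, h = 50.
P60 = 100 + ((49.2 − 47)/25)·50 = 100 + 4.4 = 104.4.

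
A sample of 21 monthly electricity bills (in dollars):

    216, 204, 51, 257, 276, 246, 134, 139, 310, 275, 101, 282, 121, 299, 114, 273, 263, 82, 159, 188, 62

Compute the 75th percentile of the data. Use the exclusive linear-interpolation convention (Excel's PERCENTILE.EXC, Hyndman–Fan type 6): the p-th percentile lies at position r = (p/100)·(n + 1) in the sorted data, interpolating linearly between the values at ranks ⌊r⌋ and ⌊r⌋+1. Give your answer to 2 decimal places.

Sorted: 51, 62, 82, 101, 114, 121, 134, 139, 159, 188, 204, 216, 246, 257, 263, 273, 275, 276, 282, 299, 310.
n = 21.
r = (75/100)·(21 + 1) = 16.5.
Rank 16 is 273 and rank 17 is 275.
Interpolate: 273 + 0.5·(275 − 273) = 273 + 0.5·2 = 274.

274.00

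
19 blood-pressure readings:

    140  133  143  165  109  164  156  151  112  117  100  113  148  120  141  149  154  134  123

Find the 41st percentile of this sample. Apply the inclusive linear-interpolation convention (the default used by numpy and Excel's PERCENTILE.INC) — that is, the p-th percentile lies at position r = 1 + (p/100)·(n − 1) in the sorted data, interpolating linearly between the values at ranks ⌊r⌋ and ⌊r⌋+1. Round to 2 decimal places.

Sorted: 100, 109, 112, 113, 117, 120, 123, 133, 134, 140, 141, 143, 148, 149, 151, 154, 156, 164, 165.
n = 19.
r = 1 + (41/100)·(19 − 1) = 1 + 7.38 = 8.38.
Rank 8 is 133 and rank 9 is 134.
Interpolate: 133 + 0.38·(134 − 133) = 133 + 0.38·1 = 133.38.

133.38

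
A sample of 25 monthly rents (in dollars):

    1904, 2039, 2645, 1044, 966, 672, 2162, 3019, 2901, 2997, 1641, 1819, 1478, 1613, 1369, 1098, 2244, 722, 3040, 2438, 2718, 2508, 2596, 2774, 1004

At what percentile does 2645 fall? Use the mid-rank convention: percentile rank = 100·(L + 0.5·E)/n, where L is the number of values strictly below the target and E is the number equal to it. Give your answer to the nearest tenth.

74.0

Sorted: 672, 722, 966, 1004, 1044, 1098, 1369, 1478, 1613, 1641, 1819, 1904, 2039, 2162, 2244, 2438, 2508, 2596, 2645, 2718, 2774, 2901, 2997, 3019, 3040.
Count below 2645: L = 18; count equal: E = 1; n = 25.
Percentile rank = 100·(18 + 0.5·1)/25 = 100·18.5/25 = 74.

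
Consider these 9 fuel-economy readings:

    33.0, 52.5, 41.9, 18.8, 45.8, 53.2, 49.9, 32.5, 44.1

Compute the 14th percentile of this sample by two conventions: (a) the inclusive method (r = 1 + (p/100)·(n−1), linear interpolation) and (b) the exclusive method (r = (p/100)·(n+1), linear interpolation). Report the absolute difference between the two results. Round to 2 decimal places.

Sorted: 18.8, 32.5, 33.0, 41.9, 44.1, 45.8, 49.9, 52.5, 53.2.
n = 9.
(a) r = 2.12; between ranks 2 (32.5) and 3 (33.0): 32.56.
(b) r = 1.4; between ranks 1 (18.8) and 2 (32.5): 24.28.
|32.56 − 24.28| = 8.28.

8.28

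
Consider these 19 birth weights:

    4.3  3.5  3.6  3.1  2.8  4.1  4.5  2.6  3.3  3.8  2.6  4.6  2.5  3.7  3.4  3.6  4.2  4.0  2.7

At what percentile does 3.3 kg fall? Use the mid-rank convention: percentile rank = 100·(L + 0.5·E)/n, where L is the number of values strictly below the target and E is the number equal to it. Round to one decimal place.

34.2

Sorted: 2.5, 2.6, 2.6, 2.7, 2.8, 3.1, 3.3, 3.4, 3.5, 3.6, 3.6, 3.7, 3.8, 4.0, 4.1, 4.2, 4.3, 4.5, 4.6.
Count below 3.3: L = 6; count equal: E = 1; n = 19.
Percentile rank = 100·(6 + 0.5·1)/19 = 100·6.5/19 = 34.21.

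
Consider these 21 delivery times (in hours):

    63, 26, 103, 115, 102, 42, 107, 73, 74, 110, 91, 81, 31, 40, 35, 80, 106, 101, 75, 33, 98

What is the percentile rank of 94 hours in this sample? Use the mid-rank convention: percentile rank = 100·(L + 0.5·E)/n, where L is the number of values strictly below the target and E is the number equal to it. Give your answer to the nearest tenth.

Sorted: 26, 31, 33, 35, 40, 42, 63, 73, 74, 75, 80, 81, 91, 98, 101, 102, 103, 106, 107, 110, 115.
Count below 94: L = 13; count equal: E = 0; n = 21.
Percentile rank = 100·(13 + 0.5·0)/21 = 100·13/21 = 61.9.

61.9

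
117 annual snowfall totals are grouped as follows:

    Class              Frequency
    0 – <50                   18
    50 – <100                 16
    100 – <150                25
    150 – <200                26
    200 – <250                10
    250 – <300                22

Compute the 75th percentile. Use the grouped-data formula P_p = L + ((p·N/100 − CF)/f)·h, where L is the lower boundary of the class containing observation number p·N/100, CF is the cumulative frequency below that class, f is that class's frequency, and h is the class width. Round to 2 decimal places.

213.75

N = 117; target position k = 75/100 · 117 = 87.75.
Cumulative frequencies: 18, 34, 59, 85, 95, 117.
Observation 87.75 falls in the class 200 – <250.
L = 200, CF = 85, f = 10, h = 50.
P75 = 200 + ((87.75 − 85)/10)·50 = 200 + 13.75 = 213.75.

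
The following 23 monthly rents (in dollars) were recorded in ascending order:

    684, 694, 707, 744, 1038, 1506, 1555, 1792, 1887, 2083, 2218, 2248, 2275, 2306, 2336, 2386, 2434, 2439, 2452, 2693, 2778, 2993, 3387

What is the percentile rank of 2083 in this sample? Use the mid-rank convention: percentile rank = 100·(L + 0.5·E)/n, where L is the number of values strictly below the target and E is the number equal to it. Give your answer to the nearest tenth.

41.3

Count below 2083: L = 9; count equal: E = 1; n = 23.
Percentile rank = 100·(9 + 0.5·1)/23 = 100·9.5/23 = 41.3.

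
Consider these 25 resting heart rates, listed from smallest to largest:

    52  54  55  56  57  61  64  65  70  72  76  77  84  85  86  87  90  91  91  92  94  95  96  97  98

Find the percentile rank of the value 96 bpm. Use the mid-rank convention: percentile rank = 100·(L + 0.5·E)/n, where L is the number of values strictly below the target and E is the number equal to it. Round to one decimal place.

Count below 96: L = 22; count equal: E = 1; n = 25.
Percentile rank = 100·(22 + 0.5·1)/25 = 100·22.5/25 = 90.

90.0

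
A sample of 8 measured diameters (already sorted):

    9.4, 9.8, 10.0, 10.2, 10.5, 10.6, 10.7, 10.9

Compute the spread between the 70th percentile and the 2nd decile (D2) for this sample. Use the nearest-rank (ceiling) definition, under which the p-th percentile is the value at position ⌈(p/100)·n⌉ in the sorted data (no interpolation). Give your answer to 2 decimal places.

0.80

n = 8.
P20: rank ⌈20/100·8⌉ = 2 → 9.8.
P70: rank ⌈70/100·8⌉ = 6 → 10.6.
Difference: 10.6 − 9.8 = 0.8.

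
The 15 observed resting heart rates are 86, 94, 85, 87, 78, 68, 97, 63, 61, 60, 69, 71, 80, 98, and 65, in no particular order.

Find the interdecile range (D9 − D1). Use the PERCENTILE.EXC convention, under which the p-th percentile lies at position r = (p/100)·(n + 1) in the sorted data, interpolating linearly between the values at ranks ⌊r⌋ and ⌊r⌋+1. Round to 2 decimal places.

36.80

Sorted: 60, 61, 63, 65, 68, 69, 71, 78, 80, 85, 86, 87, 94, 97, 98.
n = 15.
P10: r = 1.6; ranks 1–2 are 60, 61; interpolating gives 60.6.
P90: r = 14.4; ranks 14–15 are 97, 98; interpolating gives 97.4.
Difference: 97.4 − 60.6 = 36.8.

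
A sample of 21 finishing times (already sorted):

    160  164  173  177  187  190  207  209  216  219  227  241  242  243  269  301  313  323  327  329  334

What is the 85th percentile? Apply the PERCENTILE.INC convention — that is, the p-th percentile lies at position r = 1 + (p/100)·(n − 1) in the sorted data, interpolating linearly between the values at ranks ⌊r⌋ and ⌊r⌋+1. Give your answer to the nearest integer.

323

n = 21.
r = 1 + (85/100)·(21 − 1) = 1 + 17 = 18.
r is an integer, so P85 is the value at rank 18: 323.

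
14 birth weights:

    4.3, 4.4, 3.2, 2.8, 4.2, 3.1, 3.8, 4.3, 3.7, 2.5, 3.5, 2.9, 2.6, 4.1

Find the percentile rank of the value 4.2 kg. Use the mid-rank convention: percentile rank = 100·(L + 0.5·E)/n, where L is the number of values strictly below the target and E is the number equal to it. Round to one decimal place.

75.0

Sorted: 2.5, 2.6, 2.8, 2.9, 3.1, 3.2, 3.5, 3.7, 3.8, 4.1, 4.2, 4.3, 4.3, 4.4.
Count below 4.2: L = 10; count equal: E = 1; n = 14.
Percentile rank = 100·(10 + 0.5·1)/14 = 100·10.5/14 = 75.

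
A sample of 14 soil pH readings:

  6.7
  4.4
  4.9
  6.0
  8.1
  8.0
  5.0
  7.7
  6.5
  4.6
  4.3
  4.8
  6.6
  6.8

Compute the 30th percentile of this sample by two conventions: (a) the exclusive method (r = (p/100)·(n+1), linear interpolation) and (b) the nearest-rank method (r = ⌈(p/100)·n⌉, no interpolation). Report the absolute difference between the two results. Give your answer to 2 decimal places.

0.05

Sorted: 4.3, 4.4, 4.6, 4.8, 4.9, 5.0, 6.0, 6.5, 6.6, 6.7, 6.8, 7.7, 8.0, 8.1.
n = 14.
(a) r = 4.5; between ranks 4 (4.8) and 5 (4.9): 4.85.
(b) the nearest-rank method: rank 5 → 4.9.
|4.85 − 4.9| = 0.05.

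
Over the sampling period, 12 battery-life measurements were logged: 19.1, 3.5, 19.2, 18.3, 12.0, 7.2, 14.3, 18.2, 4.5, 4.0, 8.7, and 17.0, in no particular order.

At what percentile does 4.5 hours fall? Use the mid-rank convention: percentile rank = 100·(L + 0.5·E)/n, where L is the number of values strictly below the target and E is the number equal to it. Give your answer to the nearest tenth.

20.8

Sorted: 3.5, 4.0, 4.5, 7.2, 8.7, 12.0, 14.3, 17.0, 18.2, 18.3, 19.1, 19.2.
Count below 4.5: L = 2; count equal: E = 1; n = 12.
Percentile rank = 100·(2 + 0.5·1)/12 = 100·2.5/12 = 20.83.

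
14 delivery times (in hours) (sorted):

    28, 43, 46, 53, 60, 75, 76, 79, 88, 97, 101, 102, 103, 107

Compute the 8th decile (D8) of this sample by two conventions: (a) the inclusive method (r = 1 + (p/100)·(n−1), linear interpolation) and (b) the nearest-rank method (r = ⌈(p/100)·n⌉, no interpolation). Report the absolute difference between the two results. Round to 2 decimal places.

0.60

n = 14.
(a) r = 11.4; between ranks 11 (101) and 12 (102): 101.4.
(b) the nearest-rank method: rank 12 → 102.
|101.4 − 102| = 0.6.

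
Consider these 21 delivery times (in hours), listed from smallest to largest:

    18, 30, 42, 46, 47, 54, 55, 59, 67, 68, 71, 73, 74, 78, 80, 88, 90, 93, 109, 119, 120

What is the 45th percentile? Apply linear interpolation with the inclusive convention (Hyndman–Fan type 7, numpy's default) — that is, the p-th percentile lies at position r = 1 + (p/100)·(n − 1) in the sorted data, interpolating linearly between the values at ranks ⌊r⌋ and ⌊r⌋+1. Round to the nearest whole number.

68

n = 21.
r = 1 + (45/100)·(21 − 1) = 1 + 9 = 10.
r is an integer, so P45 is the value at rank 10: 68.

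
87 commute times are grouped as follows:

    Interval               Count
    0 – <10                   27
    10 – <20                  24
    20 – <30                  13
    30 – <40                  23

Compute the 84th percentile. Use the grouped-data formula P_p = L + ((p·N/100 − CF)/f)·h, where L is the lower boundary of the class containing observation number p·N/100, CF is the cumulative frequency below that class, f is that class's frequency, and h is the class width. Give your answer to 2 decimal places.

33.95

N = 87; target position k = 84/100 · 87 = 73.08.
Cumulative frequencies: 27, 51, 64, 87.
Observation 73.08 falls in the class 30 – <40.
L = 30, CF = 64, f = 23, h = 10.
P84 = 30 + ((73.08 − 64)/23)·10 = 30 + 3.94783 = 33.9478.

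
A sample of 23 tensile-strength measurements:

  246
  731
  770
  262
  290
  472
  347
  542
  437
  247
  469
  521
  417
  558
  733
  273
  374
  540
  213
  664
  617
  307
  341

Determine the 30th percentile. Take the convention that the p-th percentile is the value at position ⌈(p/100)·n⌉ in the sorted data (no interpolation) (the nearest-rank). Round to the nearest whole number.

Sorted: 213, 246, 247, 262, 273, 290, 307, 341, 347, 374, 417, 437, 469, 472, 521, 540, 542, 558, 617, 664, 731, 733, 770.
n = 23.
Position = ⌈30/100 · 23⌉ = ⌈6.9⌉ = 7.
The value at rank 7 is 307.

307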